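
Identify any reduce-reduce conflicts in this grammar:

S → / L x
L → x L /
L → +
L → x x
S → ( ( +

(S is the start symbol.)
No reduce-reduce conflicts

A reduce-reduce conflict occurs when an LR(0) state has two complete items [A → α .] and [B → β .] — both call for a reduction, and with no lookahead the parser cannot choose between them.

Augment with S' → S and build the canonical LR(0) collection (I0 = CLOSURE({[S' → . S]}), then GOTO on every symbol after a dot until no new states appear). It has 13 states:
  I0: { [S → . ( ( +], [S → . / L x], [S' → . S] }  — shift
  I1: { [S → ( . ( +] }  — shift
  I2: { [L → . +], [L → . x L /], [L → . x x], [S → / . L x] }  — shift
  I3: { [S' → S .] }  — accept
  I4: { [L → + .] }  — reduce
  I5: { [S → / L . x] }  — shift
  I6: { [L → . +], [L → . x L /], [L → . x x], [L → x . L /], [L → x . x] }  — shift
  I7: { [L → x L . /] }  — shift
  I8: { [L → . +], [L → . x L /], [L → . x x], [L → x . L /], [L → x . x], [L → x x .] }  — shift, reduce
  I9: { [L → x L / .] }  — reduce
  I10: { [S → / L x .] }  — reduce
  I11: { [S → ( ( . +] }  — shift
  I12: { [S → ( ( + .] }  — reduce

No state contains more than one complete item.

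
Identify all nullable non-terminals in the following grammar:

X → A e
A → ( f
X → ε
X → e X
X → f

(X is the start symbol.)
A non-terminal is nullable if it can derive ε (the empty string): either it has an ε-production, or it has a production whose right-hand side consists entirely of nullable non-terminals.

ε-productions: X → ε
So X is immediately nullable.
No further non-terminal can be added: every production for the remaining non-terminals contains a terminal or a non-nullable non-terminal.
Nullable = { 'X' }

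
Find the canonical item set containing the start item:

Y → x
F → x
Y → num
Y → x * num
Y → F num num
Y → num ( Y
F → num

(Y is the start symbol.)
First, augment the grammar with Y' → Y
I₀ = CLOSURE({ [Y' → . Y] }):
  [Y' → . Y] has the dot before Y: add [Y → . x], [Y → . num], [Y → . x * num], [Y → . F num num], [Y → . num ( Y]
  [Y → . F num num] has the dot before F: add [F → . x], [F → . num]
No further items can be added.

I₀ = { [F → . num], [F → . x], [Y → . F num num], [Y → . num ( Y], [Y → . num], [Y → . x * num], [Y → . x], [Y' → . Y] }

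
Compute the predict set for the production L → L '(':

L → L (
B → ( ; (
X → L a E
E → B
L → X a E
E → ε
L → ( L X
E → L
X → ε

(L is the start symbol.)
{ '(', 'a' }

PREDICT(L → L '(') = (FIRST(RHS) \ {ε}) ∪ (FOLLOW(L) if ε ∈ FIRST(RHS), i.e. RHS ⇒* ε)
FIRST(L) = { '(', 'a' }
FIRST(L '(') = { '(', 'a' }
ε ∉ FIRST(L '('), so FOLLOW(L) is not added.
PREDICT(L → L '(') = { '(', 'a' }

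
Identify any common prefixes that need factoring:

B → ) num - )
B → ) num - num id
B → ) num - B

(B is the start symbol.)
Left-factoring is needed when two productions for the same non-terminal
share a common prefix on the right-hand side.

Productions for B:
  B → ) num - )
  B → ) num - num id
  B → ) num - B

Found common prefix ') num -' in productions for B

Answer: Yes, B has productions with common prefix ') num -'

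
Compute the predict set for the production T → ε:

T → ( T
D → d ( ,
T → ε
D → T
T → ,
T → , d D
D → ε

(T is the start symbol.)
{ $ }

PREDICT(T → ε) = (FIRST(RHS) \ {ε}) ∪ (FOLLOW(T) if ε ∈ FIRST(RHS), i.e. RHS ⇒* ε)
The right-hand side is ε (FIRST(ε) = { ε }), so the predict set is FOLLOW(T) = { $ }
PREDICT(T → ε) = { $ }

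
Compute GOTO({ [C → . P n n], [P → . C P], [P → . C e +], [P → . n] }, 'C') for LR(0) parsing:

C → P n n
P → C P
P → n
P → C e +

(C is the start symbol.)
GOTO(I, 'C') = CLOSURE({ [A → αX.β] : [A → α.Xβ] ∈ I, X = 'C' })

Items with dot before 'C', with the dot advanced:
  [P → . C P] → [P → C . P]
  [P → . C e +] → [P → C . e +]
Closure of the advanced items:
  [P → C . P] has the dot before P: add [P → . C P], [P → . n], [P → . C e +]
  [P → . C P] has the dot before C: add [C → . P n n]

GOTO = { [C → . P n n], [P → . C P], [P → . C e +], [P → . n], [P → C . P], [P → C . e +] }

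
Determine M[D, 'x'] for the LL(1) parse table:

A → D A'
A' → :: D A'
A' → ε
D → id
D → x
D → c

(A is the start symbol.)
D → x

To find M[D, 'x'], we find productions for D where 'x' is in the predict set (PREDICT(N → α) = (FIRST(α) \ {ε}) ∪ (FOLLOW(N) if α ⇒* ε)).

D → id: PREDICT = { 'id' }
D → x: PREDICT = { 'x' }
  'x' is in predict set, so this production goes in M[D, 'x']
D → c: PREDICT = { 'c' }

M[D, 'x'] = D → x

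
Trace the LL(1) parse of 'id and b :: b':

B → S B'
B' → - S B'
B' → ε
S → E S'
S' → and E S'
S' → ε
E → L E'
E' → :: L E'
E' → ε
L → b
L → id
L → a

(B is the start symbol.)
LL(1) parsing maintains a stack (initially the start symbol over $) and the input. At each step: if the stack top is a terminal, match it against the current input token; if it is a non-terminal N, replace it with the RHS of M[N, lookahead] (the unique production whose predict set contains the lookahead).

Stack is shown with the top on the left.

Stack            Input            Action
----------------------------------------
B $              id and b :: b $  output B → S B'
S B' $           id and b :: b $  output S → E S'
E S' B' $        id and b :: b $  output E → L E'
L E' S' B' $     id and b :: b $  output L → id
id E' S' B' $    id and b :: b $  match 'id'
E' S' B' $       and b :: b $     output E' → ε
S' B' $          and b :: b $     output S' → and E S'
and E S' B' $    and b :: b $     match 'and'
E S' B' $        b :: b $         output E → L E'
L E' S' B' $     b :: b $         output L → b
b E' S' B' $     b :: b $         match 'b'
E' S' B' $       :: b $           output E' → :: L E'
:: L E' S' B' $  :: b $           match '::'
L E' S' B' $     b $              output L → b
b E' S' B' $     b $              match 'b'
E' S' B' $       $                output E' → ε
S' B' $          $                output S' → ε
B' $             $                output B' → ε
$                $                accept

The string is accepted.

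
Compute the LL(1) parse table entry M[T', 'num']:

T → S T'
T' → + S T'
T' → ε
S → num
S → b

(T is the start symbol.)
To find M[T', 'num'], we find productions for T' where 'num' is in the predict set (PREDICT(N → α) = (FIRST(α) \ {ε}) ∪ (FOLLOW(N) if α ⇒* ε)).

Relevant sets:
  FOLLOW(T') = { $ }

T' → + S T': PREDICT = { '+' }
T' → ε: PREDICT = { $ }

M[T', 'num'] is empty (no production applies)

Answer: Empty (error entry)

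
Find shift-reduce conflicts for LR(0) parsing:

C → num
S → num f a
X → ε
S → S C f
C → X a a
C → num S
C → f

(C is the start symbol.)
A shift-reduce conflict occurs when an LR(0) state has both:
  - a complete (reduce) item [A → α .] (dot at the end), and
  - a shift item [B → β . c γ] (dot before a terminal).

Augment with C' → C and build the canonical LR(0) collection (I0 = CLOSURE({[C' → . C]}), then GOTO on every symbol after a dot until no new states appear). It has 13 states:
  I0: { [C → . X a a], [C → . f], [C → . num S], [C → . num], [C' → . C], [X → .] }  — shift, reduce
  I1: { [C' → C .] }  — accept
  I2: { [C → X . a a] }  — shift
  I3: { [C → f .] }  — reduce
  I4: { [C → num . S], [C → num .], [S → . S C f], [S → . num f a] }  — shift, reduce
  I5: { [C → . X a a], [C → . f], [C → . num S], [C → . num], [C → num S .], [S → S . C f], [X → .] }  — shift, 2 reduces
  I6: { [S → num . f a] }  — shift
  I7: { [S → num f . a] }  — shift
  I8: { [S → num f a .] }  — reduce
  I9: { [S → S C . f] }  — shift
  I10: { [S → S C f .] }  — reduce
  I11: { [C → X a . a] }  — shift
  I12: { [C → X a a .] }  — reduce

I0 contains reduce item [X → .] and shift items [C → . f], [C → . num], [C → . num S] — shift-reduce conflict.
I4 contains reduce item [C → num .] and shift item [S → . num f a] — shift-reduce conflict.
I5 contains reduce items [C → num S .], [X → .] and shift items [C → . f], [C → . num], [C → . num S] — shift-reduce conflict.

Answer: Yes — I0: [X → .] vs [C → . f]; I4: [C → num .] vs [S → . num f a]; I5: [C → num S .] vs [C → . f]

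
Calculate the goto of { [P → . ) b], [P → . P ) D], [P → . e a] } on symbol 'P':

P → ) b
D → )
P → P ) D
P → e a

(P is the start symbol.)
{ [P → P . ) D] }

GOTO(I, 'P') = CLOSURE({ [A → αX.β] : [A → α.Xβ] ∈ I, X = 'P' })

Items with dot before 'P', with the dot advanced:
  [P → . P ) D] → [P → P . ) D]
Closure adds nothing (no advanced item has the dot before a non-terminal).

GOTO = { [P → P . ) D] }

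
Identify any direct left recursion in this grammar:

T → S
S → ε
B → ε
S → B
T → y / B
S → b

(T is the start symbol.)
No direct left recursion

Direct left recursion occurs when N → N α for some non-terminal N (the right-hand side begins with the left-hand side itself).

T → S: starts with S
S → ε: starts with ε
B → ε: starts with ε
S → B: starts with B
T → y / B: starts with y
S → b: starts with b

No direct left recursion found.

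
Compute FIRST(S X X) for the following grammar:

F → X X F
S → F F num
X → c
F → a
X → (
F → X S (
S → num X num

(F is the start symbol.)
FIRST sets of the non-terminals involved (from the grammar, by fixed-point iteration):
  FIRST(S) = { '(', 'a', 'c', 'num' }

To compute FIRST(S X X), process the symbols left to right:
Symbol S is a non-terminal. Add FIRST(S) \ {ε} = { '(', 'a', 'c', 'num' }
S is not nullable (ε ∉ FIRST(S)), so stop here.
FIRST(S X X) = { '(', 'a', 'c', 'num' }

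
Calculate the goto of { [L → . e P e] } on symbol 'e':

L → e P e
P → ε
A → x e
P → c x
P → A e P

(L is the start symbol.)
{ [A → . x e], [L → e . P e], [P → . A e P], [P → . c x], [P → .] }

GOTO(I, 'e') = CLOSURE({ [A → αX.β] : [A → α.Xβ] ∈ I, X = 'e' })

Items with dot before 'e', with the dot advanced:
  [L → . e P e] → [L → e . P e]
Closure of the advanced items:
  [L → e . P e] has the dot before P: add [P → .], [P → . c x], [P → . A e P]
  [P → . A e P] has the dot before A: add [A → . x e]

GOTO = { [A → . x e], [L → e . P e], [P → . A e P], [P → . c x], [P → .] }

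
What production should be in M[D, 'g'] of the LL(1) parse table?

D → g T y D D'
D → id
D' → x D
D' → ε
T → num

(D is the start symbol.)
D → g T y D D'

To find M[D, 'g'], we find productions for D where 'g' is in the predict set (PREDICT(N → α) = (FIRST(α) \ {ε}) ∪ (FOLLOW(N) if α ⇒* ε)).

D → g T y D D': PREDICT = { 'g' }
  'g' is in predict set, so this production goes in M[D, 'g']
D → id: PREDICT = { 'id' }

M[D, 'g'] = D → g T y D D'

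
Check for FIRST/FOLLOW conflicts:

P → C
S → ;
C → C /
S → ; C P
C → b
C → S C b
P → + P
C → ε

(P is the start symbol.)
Yes. C → C '/' with FOLLOW(C) on { '/', ';', 'b' }; C → b with FOLLOW(C) on { 'b' }; C → S C b with FOLLOW(C) on { ';' }

A FIRST/FOLLOW conflict occurs when a non-terminal N has a nullable alternative N → β (β ⇒* ε) and another alternative N → α with FIRST(α) ∩ FOLLOW(N) ≠ ∅: on such a lookahead the parser cannot decide between expanding α and letting N vanish via β.

Nullable non-terminals: C, P.
FIRST sets used below: FIRST(C) = { '/', ';', 'b', ε }, FIRST(S) = { ';' }

C: nullable alternative(s) C → ε; FOLLOW(C) = { $, '+', '/', ';', 'b' }
  C → C /: FIRST \ {ε} = { '/', ';', 'b' } — overlaps FOLLOW(C) on { '/', ';', 'b' }: CONFLICT
  C → b: FIRST \ {ε} = { 'b' } — overlaps FOLLOW(C) on { 'b' }: CONFLICT
  C → S C b: FIRST \ {ε} = { ';' } — overlaps FOLLOW(C) on { ';' }: CONFLICT
  C → ε: FIRST \ {ε} = { } — this is the only nullable alternative, skip

P: nullable alternative(s) P → C; FOLLOW(P) = { $, '/', ';', 'b' }
  P → C: FIRST \ {ε} = { '/', ';', 'b' } — this is the only nullable alternative, skip
  P → + P: FIRST \ {ε} = { '+' } — disjoint from FOLLOW(P)

S has no nullable alternative, so no FIRST/FOLLOW check is needed there.

So the grammar has 3 FIRST/FOLLOW conflicts (marked CONFLICT above).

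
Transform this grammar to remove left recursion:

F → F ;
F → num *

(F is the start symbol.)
F is directly left-recursive. The standard transformation for
  A → A α₁ | ... | A α_m | β₁ | ... | β_n
is
  A  → β₁ A' | ... | β_n A'
  A' → α₁ A' | ... | α_m A' | ε

F → num * becomes F → num * F'
F → F ; becomes F' → ; F'
Add F' → ε

Resulting grammar:
F → num * F'
F' → ; F'
F' → ε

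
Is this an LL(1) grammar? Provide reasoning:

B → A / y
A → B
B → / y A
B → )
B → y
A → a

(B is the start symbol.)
A grammar is LL(1) if for each non-terminal N with multiple productions, the predict sets of those productions are pairwise disjoint, where PREDICT(N → α) = (FIRST(α) \ {ε}) ∪ (FOLLOW(N) if α ⇒* ε).

Relevant sets:
  FIRST(A) = { ')', '/', 'a', 'y' }
  FIRST(B) = { ')', '/', 'a', 'y' }

For B:
  PREDICT(B → A '/' y) = { ')', '/', 'a', 'y' }
  PREDICT(B → '/' y A) = { '/' }
  PREDICT(B → ')') = { ')' }
  PREDICT(B → y) = { 'y' }
For A:
  PREDICT(A → B) = { ')', '/', 'a', 'y' }
  PREDICT(A → a) = { 'a' }

Conflict found: Predict set conflict for B: { '/' }
The grammar is NOT LL(1).

Answer: No. Predict set conflict for B: { '/' }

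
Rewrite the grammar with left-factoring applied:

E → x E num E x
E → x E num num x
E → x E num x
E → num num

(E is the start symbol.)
E → x E num E'
E' → E x
E' → num x
E' → x
E → num num

Left-factoring transforms A → αβ₁ | αβ₂ into A → αA' and A' → β₁ | β₂
(α is the longest common prefix among the alternatives). Repeat until
no nonterminal has two alternatives with a common prefix.

Round 1: E has alternatives sharing prefix 'x E num'. Introduce E': E → x E num E'
  Add: E' → E x
  Add: E' → num x
  Add: E' → x

No remaining common prefixes — done.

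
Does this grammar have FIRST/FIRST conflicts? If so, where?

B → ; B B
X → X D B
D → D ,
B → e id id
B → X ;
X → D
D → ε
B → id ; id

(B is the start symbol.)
FIRST sets of the non-terminals at (or reachable through a nullable prefix from) the front of some alternative:
  FIRST(X) = { ',', ';', 'e', 'id', ε }
  FIRST(D) = { ',', ε }
  FIRST(B) = { ',', ';', 'e', 'id' }

Productions for B:
  B → ; B B: FIRST = { ';' }
  B → e id id: FIRST = { 'e' }
  B → X ;: FIRST = { ',', ';', 'e', 'id' }
  B → id ; id: FIRST = { 'id' }
Productions for X:
  X → X D B: FIRST = { ',', ';', 'e', 'id' }
  X → D: FIRST = { ',', ε }
Productions for D:
  D → D ,: FIRST = { ',' }
  D → ε: FIRST = { ε }

Conflict for B: B → ; B B and B → X ;
  Overlap: { ';' }
Conflict for B: B → e id id and B → X ;
  Overlap: { 'e' }
Conflict for B: B → X ; and B → id ; id
  Overlap: { 'id' }
Conflict for X: X → X D B and X → D
  Overlap: { ',' }

Answer: Yes. B → ';' B B / B → X ';' on { ';' }; B → e id id / B → X ';' on { 'e' }; B → X ';' / B → id ';' id on { 'id' }; X → X D B / X → D on { ',' }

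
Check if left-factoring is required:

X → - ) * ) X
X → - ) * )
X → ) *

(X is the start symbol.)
Left-factoring is needed when two productions for the same non-terminal
share a common prefix on the right-hand side.

Productions for X:
  X → - ) * ) X
  X → - ) * )
  X → ) *

Found common prefix '- ) * )' in productions for X

Answer: Yes, X has productions with common prefix '- ) * )'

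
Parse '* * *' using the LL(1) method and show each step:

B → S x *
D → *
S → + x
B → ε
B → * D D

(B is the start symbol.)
Stack is shown with the top on the left.

Stack    Input    Action
------------------------
B $      * * * $  output B → * D D
* D D $  * * * $  match '*'
D D $    * * $    output D → *
* D $    * * $    match '*'
D $      * $      output D → *
* $      * $      match '*'
$        $        accept

The string is accepted.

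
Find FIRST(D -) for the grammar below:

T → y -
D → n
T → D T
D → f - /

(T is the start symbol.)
{ 'f', 'n' }

FIRST sets of the non-terminals involved (from the grammar, by fixed-point iteration):
  FIRST(D) = { 'f', 'n' }

To compute FIRST(D -), process the symbols left to right:
Symbol D is a non-terminal. Add FIRST(D) \ {ε} = { 'f', 'n' }
D is not nullable (ε ∉ FIRST(D)), so stop here.
FIRST(D -) = { 'f', 'n' }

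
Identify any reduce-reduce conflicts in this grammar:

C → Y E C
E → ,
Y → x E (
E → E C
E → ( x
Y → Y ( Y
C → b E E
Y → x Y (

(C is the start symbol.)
Yes — I19: [C → Y E C .] vs [E → E C .]

Augment with C' → C and build the canonical LR(0) collection (I0 = CLOSURE({[C' → . C]}), then GOTO on every symbol after a dot until no new states appear). It has 21 states:
  I0: { [C → . Y E C], [C → . b E E], [C' → . C], [Y → . Y ( Y], [Y → . x E (], [Y → . x Y (] }  — shift
  I1: { [C' → C .] }  — accept
  I2: { [C → Y . E C], [E → . ( x], [E → . ,], [E → . E C], [Y → Y . ( Y] }  — shift
  I3: { [C → b . E E], [E → . ( x], [E → . ,], [E → . E C] }  — shift
  I4: { [E → . ( x], [E → . ,], [E → . E C], [Y → . Y ( Y], [Y → . x E (], [Y → . x Y (], [Y → x . E (], [Y → x . Y (] }  — shift
  I5: { [E → ( . x] }  — shift
  I6: { [E → , .] }  — reduce
  I7: { [C → . Y E C], [C → . b E E], [E → E . C], [Y → . Y ( Y], [Y → . x E (], [Y → . x Y (], [Y → x E . (] }  — shift
  I8: { [Y → Y . ( Y], [Y → x Y . (] }  — shift
  I9: { [Y → . Y ( Y], [Y → . x E (], [Y → . x Y (], [Y → Y ( . Y], [Y → x Y ( .] }  — shift, reduce
  I10: { [Y → Y ( Y .], [Y → Y . ( Y] }  — shift, reduce
  I11: { [Y → . Y ( Y], [Y → . x E (], [Y → . x Y (], [Y → Y ( . Y] }  — shift
  I12: { [Y → x E ( .] }  — reduce
  I13: { [E → E C .] }  — reduce
  I14: { [E → ( x .] }  — reduce
  I15: { [C → . Y E C], [C → . b E E], [C → b E . E], [E → . ( x], [E → . ,], [E → . E C], [E → E . C], [Y → . Y ( Y], [Y → . x E (], [Y → . x Y (] }  — shift
  I16: { [C → . Y E C], [C → . b E E], [C → b E E .], [E → E . C], [Y → . Y ( Y], [Y → . x E (], [Y → . x Y (] }  — shift, reduce
  I17: { [E → ( . x], [Y → . Y ( Y], [Y → . x E (], [Y → . x Y (], [Y → Y ( . Y] }  — shift
  I18: { [C → . Y E C], [C → . b E E], [C → Y E . C], [E → E . C], [Y → . Y ( Y], [Y → . x E (], [Y → . x Y (] }  — shift
  I19: { [C → Y E C .], [E → E C .] }  — 2 reduces
  I20: { [E → ( x .], [E → . ( x], [E → . ,], [E → . E C], [Y → . Y ( Y], [Y → . x E (], [Y → . x Y (], [Y → x . E (], [Y → x . Y (] }  — shift, reduce

I19 contains complete items [C → Y E C .], [E → E C .] — reduce-reduce conflict.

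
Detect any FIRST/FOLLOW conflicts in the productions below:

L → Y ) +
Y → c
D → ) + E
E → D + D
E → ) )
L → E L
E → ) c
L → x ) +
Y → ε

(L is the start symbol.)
No FIRST/FOLLOW conflicts.

A FIRST/FOLLOW conflict occurs when a non-terminal N has a nullable alternative N → β (β ⇒* ε) and another alternative N → α with FIRST(α) ∩ FOLLOW(N) ≠ ∅: on such a lookahead the parser cannot decide between expanding α and letting N vanish via β.

Nullable non-terminals: Y.

Y: nullable alternative(s) Y → ε; FOLLOW(Y) = { ')' }
  Y → c: FIRST \ {ε} = { 'c' } — disjoint from FOLLOW(Y)
  Y → ε: FIRST \ {ε} = { } — this is the only nullable alternative, skip

D, E, L have no nullable alternative, so no FIRST/FOLLOW check is needed there.

No FIRST/FOLLOW conflicts found.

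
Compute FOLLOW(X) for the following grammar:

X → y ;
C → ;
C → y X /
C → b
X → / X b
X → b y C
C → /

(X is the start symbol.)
{ $, '/', 'b' }

To compute FOLLOW(X), find every occurrence of X on a right-hand side N → α X β: add FIRST(β) \ {ε}, and if β is empty or nullable also add FOLLOW(N). Iterate to a fixed point.

X is the start symbol, so $ ∈ FOLLOW(X).
In C → y X /: X is followed by '/', add FIRST('/') \ {ε} = { '/' }
In X → / X b: X is followed by b, add FIRST(b) \ {ε} = { 'b' }

Taking the union: FOLLOW(X) = { $, '/', 'b' }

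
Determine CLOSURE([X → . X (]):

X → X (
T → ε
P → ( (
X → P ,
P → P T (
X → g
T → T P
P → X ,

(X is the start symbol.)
To compute CLOSURE, for each item [A → α.Bβ] where B is a non-terminal, add [B → .γ] for all productions B → γ; repeat for the newly added items until nothing changes.

Start with: [X → . X (]
  [X → . X (] has the dot before X: add [X → . P ,], [X → . g]
  [X → . P ,] has the dot before P: add [P → . ( (], [P → . P T (], [P → . X ,]
No further items can be added.

CLOSURE = { [P → . ( (], [P → . P T (], [P → . X ,], [X → . P ,], [X → . X (], [X → . g] }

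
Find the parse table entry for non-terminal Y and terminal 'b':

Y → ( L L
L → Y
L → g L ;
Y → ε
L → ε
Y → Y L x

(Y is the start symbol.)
Empty (error entry)

To find M[Y, 'b'], we find productions for Y where 'b' is in the predict set (PREDICT(N → α) = (FIRST(α) \ {ε}) ∪ (FOLLOW(N) if α ⇒* ε)).

Relevant sets:
  FIRST(Y) = { '(', 'g', 'x', ε }
  FIRST(L) = { '(', 'g', 'x', ε }
  FOLLOW(Y) = { $, '(', ';', 'g', 'x' }

Y → ( L L: PREDICT = { '(' }
Y → ε: PREDICT = { $, '(', ';', 'g', 'x' }
Y → Y L x: PREDICT = { '(', 'g', 'x' }

M[Y, 'b'] is empty (no production applies)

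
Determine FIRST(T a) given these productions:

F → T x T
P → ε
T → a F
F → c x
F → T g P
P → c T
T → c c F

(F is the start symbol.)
FIRST sets of the non-terminals involved (from the grammar, by fixed-point iteration):
  FIRST(T) = { 'a', 'c' }

To compute FIRST(T a), process the symbols left to right:
Symbol T is a non-terminal. Add FIRST(T) \ {ε} = { 'a', 'c' }
T is not nullable (ε ∉ FIRST(T)), so stop here.
FIRST(T a) = { 'a', 'c' }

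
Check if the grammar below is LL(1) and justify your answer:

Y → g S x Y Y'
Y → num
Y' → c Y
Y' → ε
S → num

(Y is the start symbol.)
No. Predict set conflict for Y': { 'c' }

A grammar is LL(1) if for each non-terminal N with multiple productions, the predict sets of those productions are pairwise disjoint, where PREDICT(N → α) = (FIRST(α) \ {ε}) ∪ (FOLLOW(N) if α ⇒* ε).

Relevant sets:
  FOLLOW(Y') = { $, 'c' }

For Y:
  PREDICT(Y → g S x Y Y') = { 'g' }
  PREDICT(Y → num) = { 'num' }
For Y':
  PREDICT(Y' → c Y) = { 'c' }
  PREDICT(Y' → ε) = { $, 'c' }
S has a single production, so nothing to check there.

Conflict found: Predict set conflict for Y': { 'c' }
The grammar is NOT LL(1).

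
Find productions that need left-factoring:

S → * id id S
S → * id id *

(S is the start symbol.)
Yes, S has productions with common prefix '* id id'

Left-factoring is needed when two productions for the same non-terminal
share a common prefix on the right-hand side.

Productions for S:
  S → * id id S
  S → * id id *

Found common prefix '* id id' in productions for S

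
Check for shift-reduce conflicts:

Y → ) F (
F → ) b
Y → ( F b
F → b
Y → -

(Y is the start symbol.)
Augment with Y' → Y and build the canonical LR(0) collection (I0 = CLOSURE({[Y' → . Y]}), then GOTO on every symbol after a dot until no new states appear). It has 12 states:
  I0: { [Y → . ( F b], [Y → . ) F (], [Y → . -], [Y' → . Y] }  — shift
  I1: { [F → . ) b], [F → . b], [Y → ( . F b] }  — shift
  I2: { [F → . ) b], [F → . b], [Y → ) . F (] }  — shift
  I3: { [Y → - .] }  — reduce
  I4: { [Y' → Y .] }  — accept
  I5: { [F → ) . b] }  — shift
  I6: { [Y → ) F . (] }  — shift
  I7: { [F → b .] }  — reduce
  I8: { [Y → ) F ( .] }  — reduce
  I9: { [F → ) b .] }  — reduce
  I10: { [Y → ( F . b] }  — shift
  I11: { [Y → ( F b .] }  — reduce

No state contains both a complete item and a shift item.

Answer: No shift-reduce conflicts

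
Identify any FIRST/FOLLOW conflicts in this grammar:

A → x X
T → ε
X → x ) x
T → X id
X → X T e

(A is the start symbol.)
Nullable non-terminals: T.
FIRST sets used below: FIRST(X) = { 'x' }

T: nullable alternative(s) T → ε; FOLLOW(T) = { 'e' }
  T → ε: FIRST \ {ε} = { } — this is the only nullable alternative, skip
  T → X id: FIRST \ {ε} = { 'x' } — disjoint from FOLLOW(T)

A, X have no nullable alternative, so no FIRST/FOLLOW check is needed there.

No FIRST/FOLLOW conflicts found.

Answer: No FIRST/FOLLOW conflicts.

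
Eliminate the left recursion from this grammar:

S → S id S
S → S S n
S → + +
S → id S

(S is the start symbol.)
S → + + S'
S → id S S'
S' → id S S'
S' → S n S'
S' → ε

S is directly left-recursive. The standard transformation for
  A → A α₁ | ... | A α_m | β₁ | ... | β_n
is
  A  → β₁ A' | ... | β_n A'
  A' → α₁ A' | ... | α_m A' | ε

S → + + becomes S → + + S'
S → id S becomes S → id S S'
S → S id S becomes S' → id S S'
S → S S n becomes S' → S n S'
Add S' → ε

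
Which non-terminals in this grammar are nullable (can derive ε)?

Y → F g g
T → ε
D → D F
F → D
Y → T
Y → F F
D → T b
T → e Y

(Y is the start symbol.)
{ 'T', 'Y' }

A non-terminal is nullable if it can derive ε (the empty string): either it has an ε-production, or it has a production whose right-hand side consists entirely of nullable non-terminals.

ε-productions: T → ε
So T is immediately nullable.
Y → T: every symbol on the right is nullable, so Y is nullable too.
No further non-terminal can be added: every production for the remaining non-terminals contains a terminal or a non-nullable non-terminal.
Nullable = { 'T', 'Y' }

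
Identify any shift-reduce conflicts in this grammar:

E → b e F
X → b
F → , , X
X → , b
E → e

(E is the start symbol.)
Augment with E' → E and build the canonical LR(0) collection (I0 = CLOSURE({[E' → . E]}), then GOTO on every symbol after a dot until no new states appear). It has 12 states:
  I0: { [E → . b e F], [E → . e], [E' → . E] }  — shift
  I1: { [E' → E .] }  — accept
  I2: { [E → b . e F] }  — shift
  I3: { [E → e .] }  — reduce
  I4: { [E → b e . F], [F → . , , X] }  — shift
  I5: { [F → , . , X] }  — shift
  I6: { [E → b e F .] }  — reduce
  I7: { [F → , , . X], [X → . , b], [X → . b] }  — shift
  I8: { [X → , . b] }  — shift
  I9: { [F → , , X .] }  — reduce
  I10: { [X → b .] }  — reduce
  I11: { [X → , b .] }  — reduce

No state contains both a complete item and a shift item.

Answer: No shift-reduce conflicts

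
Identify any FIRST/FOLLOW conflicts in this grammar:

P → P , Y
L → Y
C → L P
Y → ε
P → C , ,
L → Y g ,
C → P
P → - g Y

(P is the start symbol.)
Yes. L → Y g ',' with FOLLOW(L) on { 'g' }

Nullable non-terminals: L, Y.
FIRST sets used below: FIRST(Y) = { ε }

L: nullable alternative(s) L → Y; FOLLOW(L) = { '-', 'g' }
  L → Y: FIRST \ {ε} = { } — this is the only nullable alternative, skip
  L → Y g ,: FIRST \ {ε} = { 'g' } — overlaps FOLLOW(L) on { 'g' }: CONFLICT
Y has a nullable alternative but only one production, so nothing to check.

C, P have no nullable alternative, so no FIRST/FOLLOW check is needed there.

So the grammar has 1 FIRST/FOLLOW conflict (marked CONFLICT above).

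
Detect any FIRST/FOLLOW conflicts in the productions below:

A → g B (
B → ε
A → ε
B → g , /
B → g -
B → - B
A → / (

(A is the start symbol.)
No FIRST/FOLLOW conflicts.

A FIRST/FOLLOW conflict occurs when a non-terminal N has a nullable alternative N → β (β ⇒* ε) and another alternative N → α with FIRST(α) ∩ FOLLOW(N) ≠ ∅: on such a lookahead the parser cannot decide between expanding α and letting N vanish via β.

Nullable non-terminals: A, B.

A: nullable alternative(s) A → ε; FOLLOW(A) = { $ }
  A → g B (: FIRST \ {ε} = { 'g' } — disjoint from FOLLOW(A)
  A → ε: FIRST \ {ε} = { } — this is the only nullable alternative, skip
  A → / (: FIRST \ {ε} = { '/' } — disjoint from FOLLOW(A)

B: nullable alternative(s) B → ε; FOLLOW(B) = { '(' }
  B → ε: FIRST \ {ε} = { } — this is the only nullable alternative, skip
  B → g , /: FIRST \ {ε} = { 'g' } — disjoint from FOLLOW(B)
  B → g -: FIRST \ {ε} = { 'g' } — disjoint from FOLLOW(B)
  B → - B: FIRST \ {ε} = { '-' } — disjoint from FOLLOW(B)

No FIRST/FOLLOW conflicts found.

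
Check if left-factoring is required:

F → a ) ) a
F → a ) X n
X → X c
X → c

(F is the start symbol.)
Left-factoring is needed when two productions for the same non-terminal
share a common prefix on the right-hand side.

Productions for F:
  F → a ) ) a
  F → a ) X n
Productions for X:
  X → X c
  X → c

Found common prefix 'a )' in productions for F

Answer: Yes, F has productions with common prefix 'a )'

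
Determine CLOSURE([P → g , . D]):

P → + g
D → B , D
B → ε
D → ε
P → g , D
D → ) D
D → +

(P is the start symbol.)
To compute CLOSURE, for each item [A → α.Bβ] where B is a non-terminal, add [B → .γ] for all productions B → γ; repeat for the newly added items until nothing changes.

Start with: [P → g , . D]
  [P → g , . D] has the dot before D: add [D → . B , D], [D → .], [D → . ) D], [D → . +]
  [D → . B , D] has the dot before B: add [B → .]
No further items can be added.

CLOSURE = { [B → .], [D → . ) D], [D → . +], [D → . B , D], [D → .], [P → g , . D] }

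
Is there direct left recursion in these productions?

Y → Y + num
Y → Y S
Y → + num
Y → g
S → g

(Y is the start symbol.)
Y → Y + num: LEFT RECURSIVE (starts with Y)
Y → Y S: LEFT RECURSIVE (starts with Y)
Y → + num: starts with '+'
Y → g: starts with g
S → g: starts with g

The grammar has direct left recursion on: Y.

Answer: Yes, Y is left-recursive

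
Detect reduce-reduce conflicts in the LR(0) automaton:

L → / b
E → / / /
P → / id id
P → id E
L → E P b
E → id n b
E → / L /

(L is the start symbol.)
Augment with L' → L and build the canonical LR(0) collection (I0 = CLOSURE({[L' → . L]}), then GOTO on every symbol after a dot until no new states appear). It has 20 states:
  I0: { [E → . / / /], [E → . / L /], [E → . id n b], [L → . / b], [L → . E P b], [L' → . L] }  — shift
  I1: { [E → . / / /], [E → . / L /], [E → . id n b], [E → / . / /], [E → / . L /], [L → . / b], [L → . E P b], [L → / . b] }  — shift
  I2: { [L → E . P b], [P → . / id id], [P → . id E] }  — shift
  I3: { [L' → L .] }  — accept
  I4: { [E → id . n b] }  — shift
  I5: { [E → id n . b] }  — shift
  I6: { [E → id n b .] }  — reduce
  I7: { [P → / . id id] }  — shift
  I8: { [L → E P . b] }  — shift
  I9: { [E → . / / /], [E → . / L /], [E → . id n b], [P → id . E] }  — shift
  I10: { [E → . / / /], [E → . / L /], [E → . id n b], [E → / . / /], [E → / . L /], [L → . / b], [L → . E P b] }  — shift
  I11: { [P → id E .] }  — reduce
  I12: { [E → . / / /], [E → . / L /], [E → . id n b], [E → / . / /], [E → / . L /], [E → / / . /], [L → . / b], [L → . E P b], [L → / . b] }  — shift
  I13: { [E → / L . /] }  — shift
  I14: { [E → / L / .] }  — reduce
  I15: { [E → . / / /], [E → . / L /], [E → . id n b], [E → / . / /], [E → / . L /], [E → / / . /], [E → / / / .], [L → . / b], [L → . E P b], [L → / . b] }  — shift, reduce
  I16: { [L → / b .] }  — reduce
  I17: { [L → E P b .] }  — reduce
  I18: { [P → / id . id] }  — shift
  I19: { [P → / id id .] }  — reduce

No state contains more than one complete item.

Answer: No reduce-reduce conflicts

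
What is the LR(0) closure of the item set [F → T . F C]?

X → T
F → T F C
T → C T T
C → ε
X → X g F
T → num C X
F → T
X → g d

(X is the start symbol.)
Start with: [F → T . F C]
  [F → T . F C] has the dot before F: add [F → . T F C], [F → . T]
  [F → . T F C] has the dot before T: add [T → . C T T], [T → . num C X]
  [T → . C T T] has the dot before C: add [C → .]
No further items can be added.

CLOSURE = { [C → .], [F → . T F C], [F → . T], [F → T . F C], [T → . C T T], [T → . num C X] }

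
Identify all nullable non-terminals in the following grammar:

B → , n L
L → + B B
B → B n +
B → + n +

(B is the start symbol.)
None

A non-terminal is nullable if it can derive ε (the empty string): either it has an ε-production, or it has a production whose right-hand side consists entirely of nullable non-terminals.

There are no ε-productions, so no non-terminal can derive ε.
No non-terminals are nullable.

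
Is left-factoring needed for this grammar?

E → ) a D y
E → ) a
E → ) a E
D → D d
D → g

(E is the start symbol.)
Yes, E has productions with common prefix ') a'

Left-factoring is needed when two productions for the same non-terminal
share a common prefix on the right-hand side.

Productions for E:
  E → ) a D y
  E → ) a
  E → ) a E
Productions for D:
  D → D d
  D → g

Found common prefix ') a' in productions for E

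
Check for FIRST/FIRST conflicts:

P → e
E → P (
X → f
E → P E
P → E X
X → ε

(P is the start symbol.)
Yes. P → e / P → E X on { 'e' }; E → P '(' / E → P E on { 'e' }

A FIRST/FIRST conflict occurs when two productions N → α and N → β for the same non-terminal have FIRST(α) ∩ FIRST(β) ≠ ∅ (with ε ∈ FIRST of a nullable right-hand side, so two nullable alternatives also conflict).

FIRST sets of the non-terminals at (or reachable through a nullable prefix from) the front of some alternative:
  FIRST(E) = { 'e' }
  FIRST(P) = { 'e' }

Productions for P:
  P → e: FIRST = { 'e' }
  P → E X: FIRST = { 'e' }
Productions for E:
  E → P (: FIRST = { 'e' }
  E → P E: FIRST = { 'e' }
Productions for X:
  X → f: FIRST = { 'f' }
  X → ε: FIRST = { ε }

Conflict for P: P → e and P → E X
  Overlap: { 'e' }
Conflict for E: E → P ( and E → P E
  Overlap: { 'e' }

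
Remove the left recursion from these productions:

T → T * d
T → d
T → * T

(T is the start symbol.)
T → d T'
T → * T T'
T' → * d T'
T' → ε

T is directly left-recursive. The standard transformation for
  A → A α₁ | ... | A α_m | β₁ | ... | β_n
is
  A  → β₁ A' | ... | β_n A'
  A' → α₁ A' | ... | α_m A' | ε

T → d becomes T → d T'
T → * T becomes T → * T T'
T → T * d becomes T' → * d T'
Add T' → ε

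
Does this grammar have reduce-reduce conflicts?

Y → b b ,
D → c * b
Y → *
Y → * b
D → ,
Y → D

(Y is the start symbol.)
A reduce-reduce conflict occurs when an LR(0) state has two complete items [A → α .] and [B → β .] — both call for a reduction, and with no lookahead the parser cannot choose between them.

Augment with Y' → Y and build the canonical LR(0) collection (I0 = CLOSURE({[Y' → . Y]}), then GOTO on every symbol after a dot until no new states appear). It has 12 states:
  I0: { [D → . ,], [D → . c * b], [Y → . * b], [Y → . *], [Y → . D], [Y → . b b ,], [Y' → . Y] }  — shift
  I1: { [Y → * . b], [Y → * .] }  — shift, reduce
  I2: { [D → , .] }  — reduce
  I3: { [Y → D .] }  — reduce
  I4: { [Y' → Y .] }  — accept
  I5: { [Y → b . b ,] }  — shift
  I6: { [D → c . * b] }  — shift
  I7: { [D → c * . b] }  — shift
  I8: { [D → c * b .] }  — reduce
  I9: { [Y → b b . ,] }  — shift
  I10: { [Y → b b , .] }  — reduce
  I11: { [Y → * b .] }  — reduce

No state contains more than one complete item.

Answer: No reduce-reduce conflicts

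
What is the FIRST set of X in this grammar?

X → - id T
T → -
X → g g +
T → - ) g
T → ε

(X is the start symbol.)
{ '-', 'g' }

From X → - id T:
  - '-' is a terminal: add '-' and stop
From X → g g +:
  - g is a terminal: add 'g' and stop

Collecting: FIRST(X) = { '-', 'g' }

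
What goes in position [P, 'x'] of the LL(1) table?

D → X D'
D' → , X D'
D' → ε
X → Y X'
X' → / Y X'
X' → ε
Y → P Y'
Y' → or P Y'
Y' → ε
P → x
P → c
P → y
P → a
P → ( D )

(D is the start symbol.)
To find M[P, 'x'], we find productions for P where 'x' is in the predict set (PREDICT(N → α) = (FIRST(α) \ {ε}) ∪ (FOLLOW(N) if α ⇒* ε)).

P → x: PREDICT = { 'x' }
  'x' is in predict set, so this production goes in M[P, 'x']
P → c: PREDICT = { 'c' }
P → y: PREDICT = { 'y' }
P → a: PREDICT = { 'a' }
P → ( D ): PREDICT = { '(' }

M[P, 'x'] = P → x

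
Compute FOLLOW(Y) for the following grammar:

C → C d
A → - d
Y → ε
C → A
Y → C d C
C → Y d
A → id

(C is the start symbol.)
{ 'd' }

To compute FOLLOW(Y), find every occurrence of Y on a right-hand side N → α Y β: add FIRST(β) \ {ε}, and if β is empty or nullable also add FOLLOW(N). Iterate to a fixed point.

In C → Y d: Y is followed by d, add FIRST(d) \ {ε} = { 'd' }

Taking the union: FOLLOW(Y) = { 'd' }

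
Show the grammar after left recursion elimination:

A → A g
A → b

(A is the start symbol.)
A is directly left-recursive. The standard transformation for
  A → A α₁ | ... | A α_m | β₁ | ... | β_n
is
  A  → β₁ A' | ... | β_n A'
  A' → α₁ A' | ... | α_m A' | ε

A → b becomes A → b A'
A → A g becomes A' → g A'
Add A' → ε

Resulting grammar:
A → b A'
A' → g A'
A' → ε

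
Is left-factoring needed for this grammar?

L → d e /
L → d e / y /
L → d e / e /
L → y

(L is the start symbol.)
Yes, L has productions with common prefix 'd e /'

Left-factoring is needed when two productions for the same non-terminal
share a common prefix on the right-hand side.

Productions for L:
  L → d e /
  L → d e / y /
  L → d e / e /
  L → y

Found common prefix 'd e /' in productions for L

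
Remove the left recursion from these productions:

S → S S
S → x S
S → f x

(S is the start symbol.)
S is directly left-recursive. The standard transformation for
  A → A α₁ | ... | A α_m | β₁ | ... | β_n
is
  A  → β₁ A' | ... | β_n A'
  A' → α₁ A' | ... | α_m A' | ε

S → x S becomes S → x S S'
S → f x becomes S → f x S'
S → S S becomes S' → S S'
Add S' → ε

Resulting grammar:
S → x S S'
S → f x S'
S' → S S'
S' → ε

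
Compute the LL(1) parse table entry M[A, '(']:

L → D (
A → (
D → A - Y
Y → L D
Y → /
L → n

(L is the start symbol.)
To find M[A, '('], we find productions for A where '(' is in the predict set (PREDICT(N → α) = (FIRST(α) \ {ε}) ∪ (FOLLOW(N) if α ⇒* ε)).

A → (: PREDICT = { '(' }
  '(' is in predict set, so this production goes in M[A, '(']

M[A, '('] = A → (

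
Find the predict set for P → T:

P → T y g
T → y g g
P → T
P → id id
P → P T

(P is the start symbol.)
{ 'y' }

PREDICT(P → T) = (FIRST(RHS) \ {ε}) ∪ (FOLLOW(P) if ε ∈ FIRST(RHS), i.e. RHS ⇒* ε)
FIRST(T) = { 'y' }
FIRST(T) = { 'y' }
ε ∉ FIRST(T), so FOLLOW(P) is not added.
PREDICT(P → T) = { 'y' }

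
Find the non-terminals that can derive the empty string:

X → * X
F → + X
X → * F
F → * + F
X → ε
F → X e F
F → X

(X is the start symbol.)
{ 'F', 'X' }

ε-productions: X → ε
So X is immediately nullable.
F → X: every symbol on the right is nullable, so F is nullable too.
Every non-terminal is now nullable.
Nullable = { 'F', 'X' }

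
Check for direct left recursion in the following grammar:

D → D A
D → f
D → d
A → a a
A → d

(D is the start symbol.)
Direct left recursion occurs when N → N α for some non-terminal N (the right-hand side begins with the left-hand side itself).

D → D A: LEFT RECURSIVE (starts with D)
D → f: starts with f
D → d: starts with d
A → a a: starts with a
A → d: starts with d

The grammar has direct left recursion on: D.

Answer: Yes, D is left-recursive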